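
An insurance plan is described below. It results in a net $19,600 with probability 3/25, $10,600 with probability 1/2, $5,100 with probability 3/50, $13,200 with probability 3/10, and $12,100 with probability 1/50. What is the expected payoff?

EV = 3/25 × 19600 + 1/2 × 10600 + 3/50 × 5100 + 3/10 × 13200 + 1/50 × 12100 = 2352 + 5300 + 306 + 3960 + 242 = 12160

$12,160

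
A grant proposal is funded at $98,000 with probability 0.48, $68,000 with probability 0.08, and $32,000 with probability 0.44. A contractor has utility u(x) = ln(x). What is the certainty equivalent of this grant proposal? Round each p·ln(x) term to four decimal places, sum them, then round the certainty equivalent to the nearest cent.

E[u] = 0.48·ln(98000) + 0.08·ln(68000) + 0.44·ln(32000) = 5.5165 + 0.8902 + 4.5643 = 10.9710
CE = e^10.9710 ≈ 58162.73

$58,162.73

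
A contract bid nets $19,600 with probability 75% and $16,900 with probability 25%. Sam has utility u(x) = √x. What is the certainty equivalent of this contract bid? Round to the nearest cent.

$18,906.25

E[u] = 0.75·√19600 + 0.25·√16900 = 0.75·140 + 0.25·130 = 137.5
CE = (137.5)² = 18906.25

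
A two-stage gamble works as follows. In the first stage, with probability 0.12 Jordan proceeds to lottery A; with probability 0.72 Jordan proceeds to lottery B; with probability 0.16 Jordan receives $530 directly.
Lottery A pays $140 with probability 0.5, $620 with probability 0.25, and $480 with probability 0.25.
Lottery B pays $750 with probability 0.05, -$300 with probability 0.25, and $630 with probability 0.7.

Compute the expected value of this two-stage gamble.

EV(A) = 0.5 × 140 + 0.25 × 620 + 0.25 × 480 = 70 + 155 + 120 = 345
EV(B) = 0.05 × 750 + 0.25 × (-300) + 0.7 × 630 = 37.5 − 75 + 441 = 403.5
Branch C: 530 (certain)
Overall = 0.12 × 345 + 0.72 × 403.5 + 0.16 × 530 = 41.4 + 290.52 + 84.8 = 416.72

$416.72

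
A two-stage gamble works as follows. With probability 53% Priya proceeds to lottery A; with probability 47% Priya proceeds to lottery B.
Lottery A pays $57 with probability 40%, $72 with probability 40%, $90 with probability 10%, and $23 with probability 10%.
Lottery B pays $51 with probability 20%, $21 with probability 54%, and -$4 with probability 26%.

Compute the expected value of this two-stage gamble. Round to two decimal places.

EV(A) = 0.4 × 57 + 0.4 × 72 + 0.1 × 90 + 0.1 × 23 = 22.8 + 28.8 + 9 + 2.3 = 62.9
EV(B) = 0.2 × 51 + 0.54 × 21 + 0.26 × (-4) = 10.2 + 11.34 − 1.04 = 20.5
Overall = 0.53 × 62.9 + 0.47 × 20.5 = 33.337 + 9.635 = 42.972

$42.97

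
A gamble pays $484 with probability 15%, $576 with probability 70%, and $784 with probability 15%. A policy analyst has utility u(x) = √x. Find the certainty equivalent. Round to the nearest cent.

$590.49

E[u] = 0.15·√484 + 0.7·√576 + 0.15·√784 = 0.15·22 + 0.7·24 + 0.15·28 = 24.3
CE = (24.3)² = 590.49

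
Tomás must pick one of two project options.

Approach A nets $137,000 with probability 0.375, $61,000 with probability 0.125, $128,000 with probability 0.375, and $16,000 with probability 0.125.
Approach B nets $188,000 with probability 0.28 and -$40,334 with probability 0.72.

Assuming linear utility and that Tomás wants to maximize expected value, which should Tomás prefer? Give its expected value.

Approach A = 0.375 × 137000 + 0.125 × 61000 + 0.375 × 128000 + 0.125 × 16000 = 51375 + 7625 + 48000 + 2000 = 109000
Approach B = 0.28 × 188000 + 0.72 × (-40334) = 52640 − 29040.48 = 23599.52

Approach A ($109,000)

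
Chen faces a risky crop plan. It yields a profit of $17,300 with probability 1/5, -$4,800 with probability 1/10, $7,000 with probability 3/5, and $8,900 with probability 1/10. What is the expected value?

$8,070

EV = 1/5 × 17300 + 1/10 × (-4800) + 3/5 × 7000 + 1/10 × 8900 = 3460 − 480 + 4200 + 890 = 8070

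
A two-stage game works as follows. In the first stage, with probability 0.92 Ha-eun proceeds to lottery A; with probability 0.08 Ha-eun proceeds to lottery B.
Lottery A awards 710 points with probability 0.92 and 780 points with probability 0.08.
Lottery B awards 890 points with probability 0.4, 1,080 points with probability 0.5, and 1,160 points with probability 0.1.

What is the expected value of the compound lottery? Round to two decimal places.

739.31 points

EV(A) = 0.92 × 710 + 0.08 × 780 = 653.2 + 62.4 = 715.6
EV(B) = 0.4 × 890 + 0.5 × 1080 + 0.1 × 1160 = 356 + 540 + 116 = 1012
Overall = 0.92 × 715.6 + 0.08 × 1012 = 658.352 + 80.96 = 739.312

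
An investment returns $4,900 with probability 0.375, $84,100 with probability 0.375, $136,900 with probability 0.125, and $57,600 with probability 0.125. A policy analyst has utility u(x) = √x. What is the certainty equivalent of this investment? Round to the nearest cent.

$44,626.56

E[u] = 0.375·√4900 + 0.375·√84100 + 0.125·√136900 + 0.125·√57600 = 0.375·70 + 0.375·290 + 0.125·370 + 0.125·240 = 211.25
CE = (211.25)² = 44626.5625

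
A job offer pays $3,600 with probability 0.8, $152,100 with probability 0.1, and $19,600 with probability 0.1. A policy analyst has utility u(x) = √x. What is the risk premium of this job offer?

$9,849

E[u] = 0.8·√3600 + 0.1·√152100 + 0.1·√19600 = 0.8·60 + 0.1·390 + 0.1·140 = 101
CE = (101)² = 10201
Risk premium = EV − CE = 20050 − 10201 = 9849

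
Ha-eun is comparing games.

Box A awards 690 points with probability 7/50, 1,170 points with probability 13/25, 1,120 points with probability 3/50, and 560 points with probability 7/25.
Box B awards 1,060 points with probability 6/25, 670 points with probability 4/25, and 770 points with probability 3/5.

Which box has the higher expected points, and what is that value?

Box A (929 points)

Box A = 7/50 × 690 + 13/25 × 1170 + 3/50 × 1120 + 7/25 × 560 = 96.6 + 608.4 + 67.2 + 156.8 = 929
Box B = 6/25 × 1060 + 4/25 × 670 + 3/5 × 770 = 254.4 + 107.2 + 462 = 823.6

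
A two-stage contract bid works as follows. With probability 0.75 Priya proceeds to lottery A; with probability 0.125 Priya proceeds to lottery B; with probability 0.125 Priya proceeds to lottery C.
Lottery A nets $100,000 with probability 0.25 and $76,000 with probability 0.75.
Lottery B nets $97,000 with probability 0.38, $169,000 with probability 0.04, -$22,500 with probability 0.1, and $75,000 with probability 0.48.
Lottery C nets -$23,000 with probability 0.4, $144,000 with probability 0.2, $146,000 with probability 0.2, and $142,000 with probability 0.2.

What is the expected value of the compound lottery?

$80,821.25

EV(A) = 0.25 × 100000 + 0.75 × 76000 = 25000 + 57000 = 82000
EV(B) = 0.38 × 97000 + 0.04 × 169000 + 0.1 × (-22500) + 0.48 × 75000 = 36860 + 6760 − 2250 + 36000 = 77370
EV(C) = 0.4 × (-23000) + 0.2 × 144000 + 0.2 × 146000 + 0.2 × 142000 = -9200 + 28800 + 29200 + 28400 = 77200
Overall = 0.75 × 82000 + 0.125 × 77370 + 0.125 × 77200 = 61500 + 9671.25 + 9650 = 80821.25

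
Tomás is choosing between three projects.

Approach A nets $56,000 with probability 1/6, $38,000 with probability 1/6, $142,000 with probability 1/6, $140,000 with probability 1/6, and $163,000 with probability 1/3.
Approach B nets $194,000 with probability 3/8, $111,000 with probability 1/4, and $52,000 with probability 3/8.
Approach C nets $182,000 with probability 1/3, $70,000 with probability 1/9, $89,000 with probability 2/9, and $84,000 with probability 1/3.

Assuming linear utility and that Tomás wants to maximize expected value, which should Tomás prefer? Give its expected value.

Approach B ($120,000)

Approach A = 1/6 × 56000 + 1/6 × 38000 + 1/6 × 142000 + 1/6 × 140000 + 1/3 × 163000 = 9333.3333 + 6333.3333 + 23666.6667 + 23333.3333 + 54333.3333 = 117000
Approach B = 3/8 × 194000 + 1/4 × 111000 + 3/8 × 52000 = 72750 + 27750 + 19500 = 120000
Approach C = 1/3 × 182000 + 1/9 × 70000 + 2/9 × 89000 + 1/3 × 84000 = 60666.6667 + 7777.7778 + 19777.7778 + 28000 = 116222.2222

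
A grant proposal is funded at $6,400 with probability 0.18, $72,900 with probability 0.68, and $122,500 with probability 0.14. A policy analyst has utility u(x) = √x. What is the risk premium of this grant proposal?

E[u] = 0.18·√6400 + 0.68·√72900 + 0.14·√122500 = 0.18·80 + 0.68·270 + 0.14·350 = 247
CE = (247)² = 61009
Risk premium = EV − CE = 67874 − 61009 = 6865

$6,865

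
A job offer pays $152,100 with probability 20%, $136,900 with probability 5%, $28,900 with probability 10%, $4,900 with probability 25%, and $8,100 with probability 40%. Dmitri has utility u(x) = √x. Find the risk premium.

E[u] = 0.2·√152100 + 0.05·√136900 + 0.1·√28900 + 0.25·√4900 + 0.4·√8100 = 0.2·390 + 0.05·370 + 0.1·170 + 0.25·70 + 0.4·90 = 167
CE = (167)² = 27889
Risk premium = EV − CE = 44620 − 27889 = 16731

$16,731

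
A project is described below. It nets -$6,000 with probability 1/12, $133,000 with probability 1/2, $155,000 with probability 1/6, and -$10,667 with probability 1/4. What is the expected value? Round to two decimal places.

$89,166.58

EV = 1/12 × (-6000) + 1/2 × 133000 + 1/6 × 155000 + 1/4 × (-10667) = -500 + 66500 + 25833.3333 − 2666.75 = 89166.5833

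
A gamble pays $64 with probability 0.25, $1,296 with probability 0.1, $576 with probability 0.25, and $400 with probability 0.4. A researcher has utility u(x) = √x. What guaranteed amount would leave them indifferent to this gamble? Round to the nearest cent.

$384.16

E[u] = 0.25·√64 + 0.1·√1296 + 0.25·√576 + 0.4·√400 = 0.25·8 + 0.1·36 + 0.25·24 + 0.4·20 = 19.6
CE = (19.6)² = 384.16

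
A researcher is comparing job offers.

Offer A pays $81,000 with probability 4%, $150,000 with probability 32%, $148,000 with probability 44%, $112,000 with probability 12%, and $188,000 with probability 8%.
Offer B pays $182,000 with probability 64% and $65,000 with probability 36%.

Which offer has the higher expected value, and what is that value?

Offer A = 0.04 × 81000 + 0.32 × 150000 + 0.44 × 148000 + 0.12 × 112000 + 0.08 × 188000 = 3240 + 48000 + 65120 + 13440 + 15040 = 144840
Offer B = 0.64 × 182000 + 0.36 × 65000 = 116480 + 23400 = 139880

Offer A ($144,840)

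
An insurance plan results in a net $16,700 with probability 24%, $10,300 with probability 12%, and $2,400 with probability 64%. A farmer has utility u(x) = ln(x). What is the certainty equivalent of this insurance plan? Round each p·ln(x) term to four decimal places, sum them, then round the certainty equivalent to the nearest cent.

$4,553.72

E[u] = 0.24·ln(16700) + 0.12·ln(10300) + 0.64·ln(2400) = 2.3336 + 1.1088 + 4.9813 = 8.4237
CE = e^8.4237 ≈ 4553.72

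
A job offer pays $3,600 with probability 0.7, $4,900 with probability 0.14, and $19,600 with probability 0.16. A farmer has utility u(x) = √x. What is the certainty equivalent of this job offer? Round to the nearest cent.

$5,505.64

E[u] = 0.7·√3600 + 0.14·√4900 + 0.16·√19600 = 0.7·60 + 0.14·70 + 0.16·140 = 74.2
CE = (74.2)² = 5505.64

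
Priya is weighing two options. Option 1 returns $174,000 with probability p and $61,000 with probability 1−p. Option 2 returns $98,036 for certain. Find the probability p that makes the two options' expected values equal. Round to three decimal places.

p = 0.328

p·174000 + (1−p)·61000 = 98036
113000p + 61000 = 98036
p = (98036 − 61000) / 113000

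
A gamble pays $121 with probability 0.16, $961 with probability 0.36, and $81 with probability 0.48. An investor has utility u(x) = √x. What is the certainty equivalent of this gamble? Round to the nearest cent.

$297.22

E[u] = 0.16·√121 + 0.36·√961 + 0.48·√81 = 0.16·11 + 0.36·31 + 0.48·9 = 17.24
CE = (17.24)² = 297.2176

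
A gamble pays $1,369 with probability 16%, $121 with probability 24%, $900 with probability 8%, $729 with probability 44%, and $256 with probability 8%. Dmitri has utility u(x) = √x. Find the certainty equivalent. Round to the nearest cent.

$581.77

E[u] = 0.16·√1369 + 0.24·√121 + 0.08·√900 + 0.44·√729 + 0.08·√256 = 0.16·37 + 0.24·11 + 0.08·30 + 0.44·27 + 0.08·16 = 24.12
CE = (24.12)² = 581.7744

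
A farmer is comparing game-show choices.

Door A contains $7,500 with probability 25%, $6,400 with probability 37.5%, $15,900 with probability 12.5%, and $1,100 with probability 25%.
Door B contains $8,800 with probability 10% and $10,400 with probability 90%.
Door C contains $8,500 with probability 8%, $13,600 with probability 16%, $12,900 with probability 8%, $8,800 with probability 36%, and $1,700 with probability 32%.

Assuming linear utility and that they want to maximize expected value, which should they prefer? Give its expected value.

Door B ($10,240)

Door A = 0.25 × 7500 + 0.375 × 6400 + 0.125 × 15900 + 0.25 × 1100 = 1875 + 2400 + 1987.5 + 275 = 6537.5
Door B = 0.1 × 8800 + 0.9 × 10400 = 880 + 9360 = 10240
Door C = 0.08 × 8500 + 0.16 × 13600 + 0.08 × 12900 + 0.36 × 8800 + 0.32 × 1700 = 680 + 2176 + 1032 + 3168 + 544 = 7600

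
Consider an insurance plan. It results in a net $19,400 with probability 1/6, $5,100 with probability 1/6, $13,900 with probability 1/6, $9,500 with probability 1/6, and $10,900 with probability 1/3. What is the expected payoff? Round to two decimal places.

$11,616.67

EV = 1/6 × 19400 + 1/6 × 5100 + 1/6 × 13900 + 1/6 × 9500 + 1/3 × 10900 = 3233.3333 + 850 + 2316.6667 + 1583.3333 + 3633.3333 = 11616.6667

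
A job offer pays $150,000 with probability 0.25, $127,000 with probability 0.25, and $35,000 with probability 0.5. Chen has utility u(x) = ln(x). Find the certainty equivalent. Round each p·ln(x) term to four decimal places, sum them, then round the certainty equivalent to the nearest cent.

E[u] = 0.25·ln(150000) + 0.25·ln(127000) + 0.5·ln(35000) = 2.9796 + 2.9380 + 5.2316 = 11.1492
CE = e^11.1492 ≈ 69508.20

$69,508.20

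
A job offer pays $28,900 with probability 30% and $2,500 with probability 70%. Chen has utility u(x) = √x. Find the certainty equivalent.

$7,396

E[u] = 0.3·√28900 + 0.7·√2500 = 0.3·170 + 0.7·50 = 86
CE = (86)² = 7396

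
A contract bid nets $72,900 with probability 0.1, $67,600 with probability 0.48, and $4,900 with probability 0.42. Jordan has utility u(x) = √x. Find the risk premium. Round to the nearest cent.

$8,962.56

E[u] = 0.1·√72900 + 0.48·√67600 + 0.42·√4900 = 0.1·270 + 0.48·260 + 0.42·70 = 181.2
CE = (181.2)² = 32833.44
Risk premium = EV − CE = 41796 − 32833.44 = 8962.56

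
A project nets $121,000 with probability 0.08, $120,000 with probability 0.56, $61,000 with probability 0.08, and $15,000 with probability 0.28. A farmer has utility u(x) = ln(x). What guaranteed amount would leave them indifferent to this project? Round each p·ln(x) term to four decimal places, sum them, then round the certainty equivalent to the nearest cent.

E[u] = 0.08·ln(121000) + 0.56·ln(120000) + 0.08·ln(61000) + 0.28·ln(15000) = 0.9363 + 6.5493 + 0.8815 + 2.6924 = 11.0595
CE = e^11.0595 ≈ 63544.77

$63,544.77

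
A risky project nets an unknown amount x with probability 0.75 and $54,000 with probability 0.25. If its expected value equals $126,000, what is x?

x = $150,000

0.75·x + 0.25·54000 = 126000
0.75·x = 126000 − 13500 = 112500
x = 112500 / 0.75 = 150000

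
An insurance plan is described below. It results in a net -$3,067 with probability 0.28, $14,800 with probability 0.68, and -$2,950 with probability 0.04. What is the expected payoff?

EV = 0.28 × (-3067) + 0.68 × 14800 + 0.04 × (-2950) = -858.76 + 10064 − 118 = 9087.24

$9,087.24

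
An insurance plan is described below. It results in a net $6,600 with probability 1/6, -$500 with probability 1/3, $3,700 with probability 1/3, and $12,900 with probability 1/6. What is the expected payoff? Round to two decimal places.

$4,316.67

EV = 1/6 × 6600 + 1/3 × (-500) + 1/3 × 3700 + 1/6 × 12900 = 1100 − 166.6667 + 1233.3333 + 2150 = 4316.6667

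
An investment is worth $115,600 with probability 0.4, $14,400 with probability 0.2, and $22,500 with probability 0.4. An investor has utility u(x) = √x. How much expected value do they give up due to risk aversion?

$9,720

E[u] = 0.4·√115600 + 0.2·√14400 + 0.4·√22500 = 0.4·340 + 0.2·120 + 0.4·150 = 220
CE = (220)² = 48400
Risk premium = EV − CE = 58120 − 48400 = 9720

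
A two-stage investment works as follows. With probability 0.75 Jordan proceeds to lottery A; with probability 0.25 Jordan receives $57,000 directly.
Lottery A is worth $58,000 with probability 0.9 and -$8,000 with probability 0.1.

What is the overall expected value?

EV(A) = 0.9 × 58000 + 0.1 × (-8000) = 52200 − 800 = 51400
Branch B: 57000 (certain)
Overall = 0.75 × 51400 + 0.25 × 57000 = 38550 + 14250 = 52800

$52,800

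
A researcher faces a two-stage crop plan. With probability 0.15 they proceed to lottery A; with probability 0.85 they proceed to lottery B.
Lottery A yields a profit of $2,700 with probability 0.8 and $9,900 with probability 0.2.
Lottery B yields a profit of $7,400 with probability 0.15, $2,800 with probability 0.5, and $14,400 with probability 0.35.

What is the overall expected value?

EV(A) = 0.8 × 2700 + 0.2 × 9900 = 2160 + 1980 = 4140
EV(B) = 0.15 × 7400 + 0.5 × 2800 + 0.35 × 14400 = 1110 + 1400 + 5040 = 7550
Overall = 0.15 × 4140 + 0.85 × 7550 = 621 + 6417.5 = 7038.5

$7,038.50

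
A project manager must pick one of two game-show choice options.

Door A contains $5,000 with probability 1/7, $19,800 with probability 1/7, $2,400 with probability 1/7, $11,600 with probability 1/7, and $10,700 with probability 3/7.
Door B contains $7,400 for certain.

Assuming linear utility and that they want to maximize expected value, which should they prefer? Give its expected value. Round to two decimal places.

Door A = 1/7 × 5000 + 1/7 × 19800 + 1/7 × 2400 + 1/7 × 11600 + 3/7 × 10700 = 714.2857 + 2828.5714 + 342.8571 + 1657.1429 + 4585.7143 = 10128.5714
Door B: 7400 (certain)

Door A ($10,128.57)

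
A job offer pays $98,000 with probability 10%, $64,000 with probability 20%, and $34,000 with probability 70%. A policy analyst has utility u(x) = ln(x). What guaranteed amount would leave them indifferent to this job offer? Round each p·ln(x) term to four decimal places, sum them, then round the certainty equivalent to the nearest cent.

$42,894.55

E[u] = 0.1·ln(98000) + 0.2·ln(64000) + 0.7·ln(34000) = 1.1493 + 2.2133 + 7.3039 = 10.6665
CE = e^10.6665 ≈ 42894.55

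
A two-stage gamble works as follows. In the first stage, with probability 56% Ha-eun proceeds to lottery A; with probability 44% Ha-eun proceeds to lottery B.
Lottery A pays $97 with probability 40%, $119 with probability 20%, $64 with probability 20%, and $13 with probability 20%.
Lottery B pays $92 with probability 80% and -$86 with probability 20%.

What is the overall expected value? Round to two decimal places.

$68.50

EV(A) = 0.4 × 97 + 0.2 × 119 + 0.2 × 64 + 0.2 × 13 = 38.8 + 23.8 + 12.8 + 2.6 = 78
EV(B) = 0.8 × 92 + 0.2 × (-86) = 73.6 − 17.2 = 56.4
Overall = 0.56 × 78 + 0.44 × 56.4 = 43.68 + 24.816 = 68.496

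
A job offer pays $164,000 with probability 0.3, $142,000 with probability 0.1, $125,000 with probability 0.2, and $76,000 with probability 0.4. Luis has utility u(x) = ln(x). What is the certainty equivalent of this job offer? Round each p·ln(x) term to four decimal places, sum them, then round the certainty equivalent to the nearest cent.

$112,566.56

E[u] = 0.3·ln(164000) + 0.1·ln(142000) + 0.2·ln(125000) + 0.4·ln(76000) = 3.6023 + 1.1864 + 2.3472 + 4.4954 = 11.6313
CE = e^11.6313 ≈ 112566.56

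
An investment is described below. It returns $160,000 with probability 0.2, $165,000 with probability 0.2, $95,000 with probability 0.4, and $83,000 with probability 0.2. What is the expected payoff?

EV = 0.2 × 160000 + 0.2 × 165000 + 0.4 × 95000 + 0.2 × 83000 = 32000 + 33000 + 38000 + 16600 = 119600

$119,600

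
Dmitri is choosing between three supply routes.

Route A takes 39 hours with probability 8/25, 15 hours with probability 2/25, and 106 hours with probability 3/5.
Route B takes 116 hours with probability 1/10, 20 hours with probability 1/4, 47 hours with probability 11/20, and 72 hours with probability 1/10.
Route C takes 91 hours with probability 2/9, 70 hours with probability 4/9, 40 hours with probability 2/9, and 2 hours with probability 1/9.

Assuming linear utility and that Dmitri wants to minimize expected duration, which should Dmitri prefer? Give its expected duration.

Route A = 8/25 × 39 + 2/25 × 15 + 3/5 × 106 = 12.48 + 1.2 + 63.6 = 77.28
Route B = 1/10 × 116 + 1/4 × 20 + 11/20 × 47 + 1/10 × 72 = 11.6 + 5 + 25.85 + 7.2 = 49.65
Route C = 2/9 × 91 + 4/9 × 70 + 2/9 × 40 + 1/9 × 2 = 20.2222 + 31.1111 + 8.8889 + 0.2222 = 60.4444

Route B (49.65 hours)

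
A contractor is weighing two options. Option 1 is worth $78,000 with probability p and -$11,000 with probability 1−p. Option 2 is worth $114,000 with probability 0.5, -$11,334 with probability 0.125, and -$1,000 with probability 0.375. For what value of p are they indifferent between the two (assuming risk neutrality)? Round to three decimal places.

p = 0.744

EV(Option 2) = 0.5 × 114000 + 0.125 × (-11334) + 0.375 × (-1000) = 57000 − 1416.75 − 375 = 55208.25
p·78000 + (1−p)·(-11000) = 55208.25
89000p − 11000 = 55208.25
p = (55208.25 + 11000) / 89000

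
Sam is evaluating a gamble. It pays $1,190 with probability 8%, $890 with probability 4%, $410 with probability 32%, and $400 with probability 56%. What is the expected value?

$486

EV = 0.08 × 1190 + 0.04 × 890 + 0.32 × 410 + 0.56 × 400 = 95.2 + 35.6 + 131.2 + 224 = 486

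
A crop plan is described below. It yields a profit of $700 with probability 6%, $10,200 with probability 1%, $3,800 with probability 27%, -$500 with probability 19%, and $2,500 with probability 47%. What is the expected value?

EV = 0.06 × 700 + 0.01 × 10200 + 0.27 × 3800 + 0.19 × (-500) + 0.47 × 2500 = 42 + 102 + 1026 − 95 + 1175 = 2250

$2,250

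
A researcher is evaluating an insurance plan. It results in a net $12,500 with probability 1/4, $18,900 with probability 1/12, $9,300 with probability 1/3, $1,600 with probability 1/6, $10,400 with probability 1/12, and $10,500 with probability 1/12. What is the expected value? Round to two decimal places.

EV = 1/4 × 12500 + 1/12 × 18900 + 1/3 × 9300 + 1/6 × 1600 + 1/12 × 10400 + 1/12 × 10500 = 3125 + 1575 + 3100 + 266.6667 + 866.6667 + 875 = 9808.3333

$9,808.33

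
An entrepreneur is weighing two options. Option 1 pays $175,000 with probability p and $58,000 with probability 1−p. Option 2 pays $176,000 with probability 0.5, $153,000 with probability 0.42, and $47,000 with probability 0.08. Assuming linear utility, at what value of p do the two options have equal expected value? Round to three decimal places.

EV(Option 2) = 0.5 × 176000 + 0.42 × 153000 + 0.08 × 47000 = 88000 + 64260 + 3760 = 156020
p·175000 + (1−p)·58000 = 156020
117000p + 58000 = 156020
p = (156020 − 58000) / 117000

p = 0.838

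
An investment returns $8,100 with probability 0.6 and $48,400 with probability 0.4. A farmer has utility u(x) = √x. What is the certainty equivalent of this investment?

E[u] = 0.6·√8100 + 0.4·√48400 = 0.6·90 + 0.4·220 = 142
CE = (142)² = 20164

$20,164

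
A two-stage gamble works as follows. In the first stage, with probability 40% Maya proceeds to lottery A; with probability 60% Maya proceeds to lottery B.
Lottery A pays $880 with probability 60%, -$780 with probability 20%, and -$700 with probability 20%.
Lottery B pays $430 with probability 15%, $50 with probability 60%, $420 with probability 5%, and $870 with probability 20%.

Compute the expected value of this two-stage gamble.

$266.50

EV(A) = 0.6 × 880 + 0.2 × (-780) + 0.2 × (-700) = 528 − 156 − 140 = 232
EV(B) = 0.15 × 430 + 0.6 × 50 + 0.05 × 420 + 0.2 × 870 = 64.5 + 30 + 21 + 174 = 289.5
Overall = 0.4 × 232 + 0.6 × 289.5 = 92.8 + 173.7 = 266.5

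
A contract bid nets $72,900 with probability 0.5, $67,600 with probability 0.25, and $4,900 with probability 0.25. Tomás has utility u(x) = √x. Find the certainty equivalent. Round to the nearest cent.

$47,306.25

E[u] = 0.5·√72900 + 0.25·√67600 + 0.25·√4900 = 0.5·270 + 0.25·260 + 0.25·70 = 217.5
CE = (217.5)² = 47306.25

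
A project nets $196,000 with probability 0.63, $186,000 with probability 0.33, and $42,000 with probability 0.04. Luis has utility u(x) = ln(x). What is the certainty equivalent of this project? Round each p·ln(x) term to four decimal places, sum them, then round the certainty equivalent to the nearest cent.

$181,135.38

E[u] = 0.63·ln(196000) + 0.33·ln(186000) + 0.04·ln(42000) = 7.6771 + 4.0041 + 0.4258 = 12.1070
CE = e^12.1070 ≈ 181135.38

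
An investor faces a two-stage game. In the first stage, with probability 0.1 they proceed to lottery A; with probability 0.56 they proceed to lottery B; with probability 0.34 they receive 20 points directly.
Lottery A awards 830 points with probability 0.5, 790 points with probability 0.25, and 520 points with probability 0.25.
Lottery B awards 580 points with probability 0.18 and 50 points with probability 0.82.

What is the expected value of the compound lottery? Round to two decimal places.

162.47 points

EV(A) = 0.5 × 830 + 0.25 × 790 + 0.25 × 520 = 415 + 197.5 + 130 = 742.5
EV(B) = 0.18 × 580 + 0.82 × 50 = 104.4 + 41 = 145.4
Branch C: 20 (certain)
Overall = 0.1 × 742.5 + 0.56 × 145.4 + 0.34 × 20 = 74.25 + 81.424 + 6.8 = 162.474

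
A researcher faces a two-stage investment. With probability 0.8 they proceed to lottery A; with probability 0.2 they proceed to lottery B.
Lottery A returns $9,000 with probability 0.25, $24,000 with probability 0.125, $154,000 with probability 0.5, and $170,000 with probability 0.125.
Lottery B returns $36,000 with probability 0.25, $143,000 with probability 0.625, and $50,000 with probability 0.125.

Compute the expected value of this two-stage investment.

EV(A) = 0.25 × 9000 + 0.125 × 24000 + 0.5 × 154000 + 0.125 × 170000 = 2250 + 3000 + 77000 + 21250 = 103500
EV(B) = 0.25 × 36000 + 0.625 × 143000 + 0.125 × 50000 = 9000 + 89375 + 6250 = 104625
Overall = 0.8 × 103500 + 0.2 × 104625 = 82800 + 20925 = 103725

$103,725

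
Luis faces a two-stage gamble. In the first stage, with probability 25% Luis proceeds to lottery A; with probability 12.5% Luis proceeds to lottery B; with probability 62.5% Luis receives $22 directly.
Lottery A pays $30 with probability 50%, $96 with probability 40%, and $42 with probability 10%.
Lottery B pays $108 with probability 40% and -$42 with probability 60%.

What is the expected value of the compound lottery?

EV(A) = 0.5 × 30 + 0.4 × 96 + 0.1 × 42 = 15 + 38.4 + 4.2 = 57.6
EV(B) = 0.4 × 108 + 0.6 × (-42) = 43.2 − 25.2 = 18
Branch C: 22 (certain)
Overall = 0.25 × 57.6 + 0.125 × 18 + 0.625 × 22 = 14.4 + 2.25 + 13.75 = 30.4

$30.40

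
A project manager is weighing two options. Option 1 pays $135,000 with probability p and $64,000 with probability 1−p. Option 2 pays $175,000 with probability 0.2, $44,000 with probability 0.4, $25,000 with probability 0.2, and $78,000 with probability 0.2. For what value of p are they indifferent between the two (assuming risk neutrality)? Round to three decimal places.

EV(Option 2) = 0.2 × 175000 + 0.4 × 44000 + 0.2 × 25000 + 0.2 × 78000 = 35000 + 17600 + 5000 + 15600 = 73200
p·135000 + (1−p)·64000 = 73200
71000p + 64000 = 73200
p = (73200 − 64000) / 71000

p = 0.130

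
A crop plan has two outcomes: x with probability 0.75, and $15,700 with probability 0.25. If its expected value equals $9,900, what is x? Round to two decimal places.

x = $7,966.67

0.75·x + 0.25·15700 = 9900
0.75·x = 9900 − 3925 = 5975
x = 5975 / 0.75 = 7966.6667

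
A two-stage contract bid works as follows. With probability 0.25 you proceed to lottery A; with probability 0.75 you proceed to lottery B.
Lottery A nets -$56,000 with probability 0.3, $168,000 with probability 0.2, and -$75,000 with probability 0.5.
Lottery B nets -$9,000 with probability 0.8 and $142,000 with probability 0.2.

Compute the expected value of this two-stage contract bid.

$10,725

EV(A) = 0.3 × (-56000) + 0.2 × 168000 + 0.5 × (-75000) = -16800 + 33600 − 37500 = -20700
EV(B) = 0.8 × (-9000) + 0.2 × 142000 = -7200 + 28400 = 21200
Overall = 0.25 × (-20700) + 0.75 × 21200 = -5175 + 15900 = 10725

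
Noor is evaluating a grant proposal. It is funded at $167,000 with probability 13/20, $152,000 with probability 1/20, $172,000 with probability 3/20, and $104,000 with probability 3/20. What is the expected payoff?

$157,550

EV = 13/20 × 167000 + 1/20 × 152000 + 3/20 × 172000 + 3/20 × 104000 = 108550 + 7600 + 25800 + 15600 = 157550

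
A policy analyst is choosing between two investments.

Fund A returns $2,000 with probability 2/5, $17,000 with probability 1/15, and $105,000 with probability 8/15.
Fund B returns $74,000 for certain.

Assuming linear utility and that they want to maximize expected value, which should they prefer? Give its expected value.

Fund A = 2/5 × 2000 + 1/15 × 17000 + 8/15 × 105000 = 800 + 1133.3333 + 56000 = 57933.3333
Fund B: 74000 (certain)

Fund B ($74,000)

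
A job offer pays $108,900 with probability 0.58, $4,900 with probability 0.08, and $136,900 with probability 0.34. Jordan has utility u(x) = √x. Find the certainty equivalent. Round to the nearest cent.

$104,199.84

E[u] = 0.58·√108900 + 0.08·√4900 + 0.34·√136900 = 0.58·330 + 0.08·70 + 0.34·370 = 322.8
CE = (322.8)² = 104199.84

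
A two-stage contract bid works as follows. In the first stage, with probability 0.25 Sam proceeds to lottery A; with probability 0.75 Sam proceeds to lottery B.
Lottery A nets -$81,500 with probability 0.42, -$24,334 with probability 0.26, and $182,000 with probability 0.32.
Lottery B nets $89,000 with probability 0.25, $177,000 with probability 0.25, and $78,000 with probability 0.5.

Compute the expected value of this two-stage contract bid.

$83,545.79

EV(A) = 0.42 × (-81500) + 0.26 × (-24334) + 0.32 × 182000 = -34230 − 6326.84 + 58240 = 17683.16
EV(B) = 0.25 × 89000 + 0.25 × 177000 + 0.5 × 78000 = 22250 + 44250 + 39000 = 105500
Overall = 0.25 × 17683.16 + 0.75 × 105500 = 4420.79 + 79125 = 83545.79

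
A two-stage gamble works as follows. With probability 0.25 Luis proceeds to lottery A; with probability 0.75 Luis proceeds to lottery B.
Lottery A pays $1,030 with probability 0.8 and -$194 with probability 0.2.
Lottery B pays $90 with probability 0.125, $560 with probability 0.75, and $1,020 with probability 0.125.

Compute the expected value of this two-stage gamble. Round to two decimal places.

EV(A) = 0.8 × 1030 + 0.2 × (-194) = 824 − 38.8 = 785.2
EV(B) = 0.125 × 90 + 0.75 × 560 + 0.125 × 1020 = 11.25 + 420 + 127.5 = 558.75
Overall = 0.25 × 785.2 + 0.75 × 558.75 = 196.3 + 419.0625 = 615.3625

$615.36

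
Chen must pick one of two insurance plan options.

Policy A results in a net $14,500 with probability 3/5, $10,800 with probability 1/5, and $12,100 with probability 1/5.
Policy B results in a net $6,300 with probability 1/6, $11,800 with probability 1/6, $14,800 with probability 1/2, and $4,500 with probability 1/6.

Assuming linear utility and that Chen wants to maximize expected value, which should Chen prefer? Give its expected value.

Policy A ($13,280)

Policy A = 3/5 × 14500 + 1/5 × 10800 + 1/5 × 12100 = 8700 + 2160 + 2420 = 13280
Policy B = 1/6 × 6300 + 1/6 × 11800 + 1/2 × 14800 + 1/6 × 4500 = 1050 + 1966.6667 + 7400 + 750 = 11166.6667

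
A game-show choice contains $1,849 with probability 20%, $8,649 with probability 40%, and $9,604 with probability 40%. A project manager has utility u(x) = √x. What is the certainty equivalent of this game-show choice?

$7,225

E[u] = 0.2·√1849 + 0.4·√8649 + 0.4·√9604 = 0.2·43 + 0.4·93 + 0.4·98 = 85
CE = (85)² = 7225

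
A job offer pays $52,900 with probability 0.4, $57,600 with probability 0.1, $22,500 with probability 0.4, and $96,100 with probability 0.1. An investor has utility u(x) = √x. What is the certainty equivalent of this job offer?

E[u] = 0.4·√52900 + 0.1·√57600 + 0.4·√22500 + 0.1·√96100 = 0.4·230 + 0.1·240 + 0.4·150 + 0.1·310 = 207
CE = (207)² = 42849

$42,849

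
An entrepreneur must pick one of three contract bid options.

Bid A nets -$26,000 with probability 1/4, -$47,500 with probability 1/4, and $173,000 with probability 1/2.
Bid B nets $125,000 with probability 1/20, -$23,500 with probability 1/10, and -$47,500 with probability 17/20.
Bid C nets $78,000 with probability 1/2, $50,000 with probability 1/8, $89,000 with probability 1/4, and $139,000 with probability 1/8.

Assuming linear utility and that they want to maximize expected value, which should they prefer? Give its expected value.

Bid A = 1/4 × (-26000) + 1/4 × (-47500) + 1/2 × 173000 = -6500 − 11875 + 86500 = 68125
Bid B = 1/20 × 125000 + 1/10 × (-23500) + 17/20 × (-47500) = 6250 − 2350 − 40375 = -36475
Bid C = 1/2 × 78000 + 1/8 × 50000 + 1/4 × 89000 + 1/8 × 139000 = 39000 + 6250 + 22250 + 17375 = 84875

Bid C ($84,875)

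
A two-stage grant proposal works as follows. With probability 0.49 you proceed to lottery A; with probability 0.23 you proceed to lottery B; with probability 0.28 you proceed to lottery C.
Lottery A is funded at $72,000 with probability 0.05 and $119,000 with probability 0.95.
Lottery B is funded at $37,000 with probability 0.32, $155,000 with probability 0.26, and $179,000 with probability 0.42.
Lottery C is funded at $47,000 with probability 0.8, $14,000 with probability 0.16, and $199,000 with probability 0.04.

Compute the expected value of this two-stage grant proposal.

$99,826.10

EV(A) = 0.05 × 72000 + 0.95 × 119000 = 3600 + 113050 = 116650
EV(B) = 0.32 × 37000 + 0.26 × 155000 + 0.42 × 179000 = 11840 + 40300 + 75180 = 127320
EV(C) = 0.8 × 47000 + 0.16 × 14000 + 0.04 × 199000 = 37600 + 2240 + 7960 = 47800
Overall = 0.49 × 116650 + 0.23 × 127320 + 0.28 × 47800 = 57158.5 + 29283.6 + 13384 = 99826.1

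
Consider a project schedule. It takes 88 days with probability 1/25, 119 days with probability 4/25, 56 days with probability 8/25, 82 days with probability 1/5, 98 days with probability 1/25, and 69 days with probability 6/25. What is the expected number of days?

77.36 days

EV = 1/25 × 88 + 4/25 × 119 + 8/25 × 56 + 1/5 × 82 + 1/25 × 98 + 6/25 × 69 = 3.52 + 19.04 + 17.92 + 16.4 + 3.92 + 16.56 = 77.36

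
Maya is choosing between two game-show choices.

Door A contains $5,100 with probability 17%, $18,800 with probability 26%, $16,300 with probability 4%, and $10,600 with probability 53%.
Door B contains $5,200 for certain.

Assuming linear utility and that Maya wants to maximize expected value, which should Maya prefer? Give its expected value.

Door A = 0.17 × 5100 + 0.26 × 18800 + 0.04 × 16300 + 0.53 × 10600 = 867 + 4888 + 652 + 5618 = 12025
Door B: 5200 (certain)

Door A ($12,025)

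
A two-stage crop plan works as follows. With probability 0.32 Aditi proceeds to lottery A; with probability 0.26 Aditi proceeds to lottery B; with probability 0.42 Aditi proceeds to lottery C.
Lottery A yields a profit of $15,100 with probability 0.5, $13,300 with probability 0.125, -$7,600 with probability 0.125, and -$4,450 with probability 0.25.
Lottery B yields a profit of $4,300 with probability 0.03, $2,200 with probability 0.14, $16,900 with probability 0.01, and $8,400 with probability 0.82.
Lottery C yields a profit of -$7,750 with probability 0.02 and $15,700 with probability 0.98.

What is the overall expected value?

EV(A) = 0.5 × 15100 + 0.125 × 13300 + 0.125 × (-7600) + 0.25 × (-4450) = 7550 + 1662.5 − 950 − 1112.5 = 7150
EV(B) = 0.03 × 4300 + 0.14 × 2200 + 0.01 × 16900 + 0.82 × 8400 = 129 + 308 + 169 + 6888 = 7494
EV(C) = 0.02 × (-7750) + 0.98 × 15700 = -155 + 15386 = 15231
Overall = 0.32 × 7150 + 0.26 × 7494 + 0.42 × 15231 = 2288 + 1948.44 + 6397.02 = 10633.46

$10,633.46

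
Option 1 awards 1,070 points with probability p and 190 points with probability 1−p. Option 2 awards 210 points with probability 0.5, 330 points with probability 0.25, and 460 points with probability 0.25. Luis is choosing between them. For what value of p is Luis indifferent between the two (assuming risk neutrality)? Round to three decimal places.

EV(Option 2) = 0.5 × 210 + 0.25 × 330 + 0.25 × 460 = 105 + 82.5 + 115 = 302.5
p·1070 + (1−p)·190 = 302.5
880p + 190 = 302.5
p = (302.5 − 190) / 880

p = 0.128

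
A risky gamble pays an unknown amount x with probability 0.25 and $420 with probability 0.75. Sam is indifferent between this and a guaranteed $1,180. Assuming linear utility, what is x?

x = $3,460

0.25·x + 0.75·420 = 1180
0.25·x = 1180 − 315 = 865
x = 865 / 0.25 = 3460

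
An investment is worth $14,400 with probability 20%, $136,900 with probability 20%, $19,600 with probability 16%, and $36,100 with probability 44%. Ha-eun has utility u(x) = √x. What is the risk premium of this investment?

E[u] = 0.2·√14400 + 0.2·√136900 + 0.16·√19600 + 0.44·√36100 = 0.2·120 + 0.2·370 + 0.16·140 + 0.44·190 = 204
CE = (204)² = 41616
Risk premium = EV − CE = 49280 − 41616 = 7664

$7,664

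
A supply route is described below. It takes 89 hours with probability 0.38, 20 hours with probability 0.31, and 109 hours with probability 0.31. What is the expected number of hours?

73.81 hours

EV = 0.38 × 89 + 0.31 × 20 + 0.31 × 109 = 33.82 + 6.2 + 33.79 = 73.81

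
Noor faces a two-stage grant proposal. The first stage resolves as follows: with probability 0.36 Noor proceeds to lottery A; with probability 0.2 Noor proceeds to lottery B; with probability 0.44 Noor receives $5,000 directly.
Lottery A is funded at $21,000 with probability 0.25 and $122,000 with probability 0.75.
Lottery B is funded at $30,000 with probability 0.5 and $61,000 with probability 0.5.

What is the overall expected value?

EV(A) = 0.25 × 21000 + 0.75 × 122000 = 5250 + 91500 = 96750
EV(B) = 0.5 × 30000 + 0.5 × 61000 = 15000 + 30500 = 45500
Branch C: 5000 (certain)
Overall = 0.36 × 96750 + 0.2 × 45500 + 0.44 × 5000 = 34830 + 9100 + 2200 = 46130

$46,130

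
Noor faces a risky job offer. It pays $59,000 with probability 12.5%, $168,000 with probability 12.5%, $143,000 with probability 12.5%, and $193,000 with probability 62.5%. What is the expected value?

$166,875

EV = 0.125 × 59000 + 0.125 × 168000 + 0.125 × 143000 + 0.625 × 193000 = 7375 + 21000 + 17875 + 120625 = 166875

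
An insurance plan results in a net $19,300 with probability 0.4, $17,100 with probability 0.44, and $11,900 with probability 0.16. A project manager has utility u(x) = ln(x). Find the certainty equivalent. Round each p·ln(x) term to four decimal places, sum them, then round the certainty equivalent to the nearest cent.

$16,936.05

E[u] = 0.4·ln(19300) + 0.44·ln(17100) + 0.16·ln(11900) = 3.9471 + 4.2886 + 1.5015 = 9.7372
CE = e^9.7372 ≈ 16936.05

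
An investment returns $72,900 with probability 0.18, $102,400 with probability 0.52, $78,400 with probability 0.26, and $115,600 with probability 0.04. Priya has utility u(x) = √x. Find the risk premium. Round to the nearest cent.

$536.04

E[u] = 0.18·√72900 + 0.52·√102400 + 0.26·√78400 + 0.04·√115600 = 0.18·270 + 0.52·320 + 0.26·280 + 0.04·340 = 301.4
CE = (301.4)² = 90841.96
Risk premium = EV − CE = 91378 − 90841.96 = 536.04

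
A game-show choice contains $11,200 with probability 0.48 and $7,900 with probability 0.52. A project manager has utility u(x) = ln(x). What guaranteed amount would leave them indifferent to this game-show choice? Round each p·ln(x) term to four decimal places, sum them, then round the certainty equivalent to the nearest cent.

E[u] = 0.48·ln(11200) + 0.52·ln(7900) = 4.4754 + 4.6668 = 9.1422
CE = e^9.1422 ≈ 9341.29

$9,341.29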